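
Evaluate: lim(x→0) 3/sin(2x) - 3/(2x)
This is an ∞-∞ indeterminate form.

Combine fractions or rationalize to convert ∞-∞ to 0/0 form:
  lim(x→0) 3/sin(2x) - 3/(2x) = 0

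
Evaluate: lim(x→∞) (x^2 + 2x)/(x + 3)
This is an ∞/∞ indeterminate form.

Apply L'Hôpital's rule: differentiate numerator and denominator separately.
  f(x) = x^2 + 2·x   ⇒   f'(x) = 2·x + 2
  g(x) = x + 3   ⇒   g'(x) = 1
  lim(x→∞) f'(x)/g'(x) = lim(x→∞) (2·x + 2)/(1)
  = ∞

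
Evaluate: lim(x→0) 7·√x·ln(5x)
This is a 0·∞ indeterminate form.

Rewrite 0·∞ as a quotient (0/0 or ∞/∞ form), then apply L'Hôpital's rule:
  lim(x→0) 7·√x·ln(5x) = 0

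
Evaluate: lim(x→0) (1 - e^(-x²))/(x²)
This is a 0/0 indeterminate form.

Apply L'Hôpital's rule: differentiate numerator and denominator separately.
  f(x) = 1 - e^(-x^2)   ⇒   f'(x) = 2·x·e^(-x^2)
  g(x) = x^2   ⇒   g'(x) = 2·x
  lim(x→0) f'(x)/g'(x) = lim(x→0) (2·x·e^(-x^2))/(2·x)
  = 1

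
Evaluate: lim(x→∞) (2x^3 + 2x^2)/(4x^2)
This is an ∞/∞ indeterminate form.

Apply L'Hôpital's rule: differentiate numerator and denominator separately.
  f(x) = 2·x^3 + 2·x^2   ⇒   f'(x) = 6·x^2 + 4·x
  g(x) = 4·x^2   ⇒   g'(x) = 8·x
  lim(x→∞) f'(x)/g'(x) = lim(x→∞) (6·x^2 + 4·x)/(8·x)
  = ∞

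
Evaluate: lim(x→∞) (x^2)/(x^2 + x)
This is an ∞/∞ indeterminate form.

Apply L'Hôpital's rule: differentiate numerator and denominator separately.
  f(x) = x^2   ⇒   f'(x) = 2·x
  g(x) = x^2 + x   ⇒   g'(x) = 2·x + 1
  lim(x→∞) f'(x)/g'(x) = lim(x→∞) (2·x)/(2·x + 1)
  = 1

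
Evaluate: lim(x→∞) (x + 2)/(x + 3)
This is an ∞/∞ indeterminate form.

Apply L'Hôpital's rule: differentiate numerator and denominator separately.
  f(x) = x + 2   ⇒   f'(x) = 1
  g(x) = x + 3   ⇒   g'(x) = 1
  lim(x→∞) f'(x)/g'(x) = lim(x→∞) (1)/(1)
  = 1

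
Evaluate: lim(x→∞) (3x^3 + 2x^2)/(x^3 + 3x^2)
This is an ∞/∞ indeterminate form.

Apply L'Hôpital's rule: differentiate numerator and denominator separately.
  f(x) = 3·x^3 + 2·x^2   ⇒   f'(x) = 9·x^2 + 4·x
  g(x) = x^3 + 3·x^2   ⇒   g'(x) = 3·x^2 + 6·x
  lim(x→∞) f'(x)/g'(x) = lim(x→∞) (9·x^2 + 4·x)/(3·x^2 + 6·x)
  = 3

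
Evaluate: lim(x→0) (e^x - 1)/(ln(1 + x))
This is a 0/0 indeterminate form.

Apply L'Hôpital's rule: differentiate numerator and denominator separately.
  f(x) = e^(x) - 1   ⇒   f'(x) = e^(x)
  g(x) = ln(x + 1)   ⇒   g'(x) = 1/(x + 1)
  lim(x→0) f'(x)/g'(x) = lim(x→0) (e^(x))/(1/(x + 1))
  = 1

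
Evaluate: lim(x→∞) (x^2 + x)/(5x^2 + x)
This is an ∞/∞ indeterminate form.

Apply L'Hôpital's rule: differentiate numerator and denominator separately.
  f(x) = x^2 + x   ⇒   f'(x) = 2·x + 1
  g(x) = 5·x^2 + x   ⇒   g'(x) = 10·x + 1
  lim(x→∞) f'(x)/g'(x) = lim(x→∞) (2·x + 1)/(10·x + 1)
  = 1/5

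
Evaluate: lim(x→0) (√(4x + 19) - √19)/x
This is a standard limit.

Factor or rationalize the expression:
  lim(x→0) (√(4x + 19) - √19)/x = 2·sqrt(19)/19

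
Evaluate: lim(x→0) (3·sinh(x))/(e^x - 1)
This is a 0/0 indeterminate form.

Apply L'Hôpital's rule: differentiate numerator and denominator separately.
  f(x) = 3·sinh(x)   ⇒   f'(x) = 3·cosh(x)
  g(x) = e^(x) - 1   ⇒   g'(x) = e^(x)
  lim(x→0) f'(x)/g'(x) = lim(x→0) (3·cosh(x))/(e^(x))
  = 3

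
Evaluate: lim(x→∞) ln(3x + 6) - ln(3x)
This is an ∞-∞ indeterminate form.

Combine fractions or rationalize to convert ∞-∞ to 0/0 form:
  lim(x→∞) ln(3x + 6) - ln(3x) = 0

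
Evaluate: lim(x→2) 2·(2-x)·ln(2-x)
This is a 0·∞ indeterminate form.

Rewrite 0·∞ as a quotient (0/0 or ∞/∞ form), then apply L'Hôpital's rule:
  lim(x→2) 2·(2-x)·ln(2-x) = 0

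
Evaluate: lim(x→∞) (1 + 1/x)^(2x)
This is an exponential indeterminate form.

For exponential indeterminate forms, take the natural log:
  Let L = lim(x→∞) (1 + 1/x)^(2x)
  Then ln(L) = lim(x→∞) [exponent × ln(base)]
  Evaluate using L'Hôpital or standard limits, then exponentiate.
  L = e²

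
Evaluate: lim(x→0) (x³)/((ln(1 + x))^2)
This is a 0/0 indeterminate form.

Apply L'Hôpital's rule: differentiate numerator and denominator separately.
  f(x) = x^3   ⇒   f'(x) = 3·x^2
  g(x) = ln(x + 1)^2   ⇒   g'(x) = 2·ln(x + 1)/(x + 1)
  lim(x→0) f'(x)/g'(x) = lim(x→0) (3·x^2)/(2·ln(x + 1)/(x + 1))
  = 0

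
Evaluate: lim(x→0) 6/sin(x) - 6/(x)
This is an ∞-∞ indeterminate form.

Combine fractions or rationalize to convert ∞-∞ to 0/0 form:
  lim(x→0) 6/sin(x) - 6/(x) = 0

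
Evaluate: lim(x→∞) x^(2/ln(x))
This is an exponential indeterminate form.

For exponential indeterminate forms, take the natural log:
  Let L = lim(x→∞) x^(2/ln(x))
  Then ln(L) = lim(x→∞) [exponent × ln(base)]
  Evaluate using L'Hôpital or standard limits, then exponentiate.
  L = e²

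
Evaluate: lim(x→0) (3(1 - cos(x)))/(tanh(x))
This is a 0/0 indeterminate form.

Apply L'Hôpital's rule: differentiate numerator and denominator separately.
  f(x) = 3 - 3·cos(x)   ⇒   f'(x) = 3·sin(x)
  g(x) = tanh(x)   ⇒   g'(x) = 1 - tanh(x)^2
  lim(x→0) f'(x)/g'(x) = lim(x→0) (3·sin(x))/(1 - tanh(x)^2)
  = 0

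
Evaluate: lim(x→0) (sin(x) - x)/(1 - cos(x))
This is a 0/0 indeterminate form.

Apply L'Hôpital's rule: differentiate numerator and denominator separately.
  f(x) = -x + sin(x)   ⇒   f'(x) = cos(x) - 1
  g(x) = 1 - cos(x)   ⇒   g'(x) = sin(x)
  lim(x→0) f'(x)/g'(x) = lim(x→0) (cos(x) - 1)/(sin(x))
  = 0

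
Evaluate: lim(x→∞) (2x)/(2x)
This is an ∞/∞ indeterminate form.

Apply L'Hôpital's rule: differentiate numerator and denominator separately.
  f(x) = 2·x   ⇒   f'(x) = 2
  g(x) = 2·x   ⇒   g'(x) = 2
  lim(x→∞) f'(x)/g'(x) = lim(x→∞) (2)/(2)
  = 1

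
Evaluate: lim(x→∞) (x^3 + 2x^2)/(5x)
This is an ∞/∞ indeterminate form.

Apply L'Hôpital's rule: differentiate numerator and denominator separately.
  f(x) = x^3 + 2·x^2   ⇒   f'(x) = 3·x^2 + 4·x
  g(x) = 5·x   ⇒   g'(x) = 5
  lim(x→∞) f'(x)/g'(x) = lim(x→∞) (3·x^2 + 4·x)/(5)
  = ∞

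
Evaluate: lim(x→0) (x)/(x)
This is a 0/0 indeterminate form.

Apply L'Hôpital's rule: differentiate numerator and denominator separately.
  f(x) = x   ⇒   f'(x) = 1
  g(x) = x   ⇒   g'(x) = 1
  lim(x→0) f'(x)/g'(x) = lim(x→0) (1)/(1)
  = 1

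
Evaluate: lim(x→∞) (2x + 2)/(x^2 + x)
This is an ∞/∞ indeterminate form.

Apply L'Hôpital's rule: differentiate numerator and denominator separately.
  f(x) = 2·x + 2   ⇒   f'(x) = 2
  g(x) = x^2 + x   ⇒   g'(x) = 2·x + 1
  lim(x→∞) f'(x)/g'(x) = lim(x→∞) (2)/(2·x + 1)
  = 0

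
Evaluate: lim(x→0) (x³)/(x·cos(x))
This is a 0/0 indeterminate form.

Apply L'Hôpital's rule: differentiate numerator and denominator separately.
  f(x) = x^3   ⇒   f'(x) = 3·x^2
  g(x) = x·cos(x)   ⇒   g'(x) = -x·sin(x) + cos(x)
  lim(x→0) f'(x)/g'(x) = lim(x→0) (3·x^2)/(-x·sin(x) + cos(x))
  = 0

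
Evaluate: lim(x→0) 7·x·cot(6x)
This is a 0·∞ indeterminate form.

Rewrite 0·∞ as a quotient (0/0 or ∞/∞ form), then apply L'Hôpital's rule:
  lim(x→0) 7·x·cot(6x) = 7/6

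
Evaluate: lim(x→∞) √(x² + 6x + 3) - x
This is an ∞-∞ indeterminate form.

Combine fractions or rationalize to convert ∞-∞ to 0/0 form:
  lim(x→∞) √(x² + 6x + 3) - x = 3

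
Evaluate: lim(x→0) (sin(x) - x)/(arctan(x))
This is a 0/0 indeterminate form.

Apply L'Hôpital's rule: differentiate numerator and denominator separately.
  f(x) = -x + sin(x)   ⇒   f'(x) = cos(x) - 1
  g(x) = atan(x)   ⇒   g'(x) = 1/(x^2 + 1)
  lim(x→0) f'(x)/g'(x) = lim(x→0) (cos(x) - 1)/(1/(x^2 + 1))
  = 0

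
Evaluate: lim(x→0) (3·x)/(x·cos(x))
This is a 0/0 indeterminate form.

Apply L'Hôpital's rule: differentiate numerator and denominator separately.
  f(x) = 3·x   ⇒   f'(x) = 3
  g(x) = x·cos(x)   ⇒   g'(x) = -x·sin(x) + cos(x)
  lim(x→0) f'(x)/g'(x) = lim(x→0) (3)/(-x·sin(x) + cos(x))
  = 3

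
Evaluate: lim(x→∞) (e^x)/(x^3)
This is an ∞/∞ indeterminate form.

Apply L'Hôpital's rule: differentiate numerator and denominator separately.
  f(x) = e^(x)   ⇒   f'(x) = e^(x)
  g(x) = x^3   ⇒   g'(x) = 3·x^2
  lim(x→∞) f'(x)/g'(x) = lim(x→∞) (e^(x))/(3·x^2)
  = ∞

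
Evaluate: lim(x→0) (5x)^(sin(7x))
This is an exponential indeterminate form.

For exponential indeterminate forms, take the natural log:
  Let L = lim(x→0) (5x)^(sin(7x))
  Then ln(L) = lim(x→0) [exponent × ln(base)]
  Evaluate using L'Hôpital or standard limits, then exponentiate.
  L = 1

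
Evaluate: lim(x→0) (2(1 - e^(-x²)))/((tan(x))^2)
This is a 0/0 indeterminate form.

Apply L'Hôpital's rule: differentiate numerator and denominator separately.
  f(x) = 2 - 2·e^(-x^2)   ⇒   f'(x) = 4·x·e^(-x^2)
  g(x) = tan(x)^2   ⇒   g'(x) = (2·tan(x)^2 + 2)·tan(x)
  lim(x→0) f'(x)/g'(x) = lim(x→0) (4·x·e^(-x^2))/((2·tan(x)^2 + 2)·tan(x))
  = 2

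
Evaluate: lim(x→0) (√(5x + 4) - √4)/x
This is a standard limit.

Factor or rationalize the expression:
  lim(x→0) (√(5x + 4) - √4)/x = 5/4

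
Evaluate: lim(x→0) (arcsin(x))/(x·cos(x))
This is a 0/0 indeterminate form.

Apply L'Hôpital's rule: differentiate numerator and denominator separately.
  f(x) = asin(x)   ⇒   f'(x) = 1/sqrt(1 - x^2)
  g(x) = x·cos(x)   ⇒   g'(x) = -x·sin(x) + cos(x)
  lim(x→0) f'(x)/g'(x) = lim(x→0) (1/sqrt(1 - x^2))/(-x·sin(x) + cos(x))
  = 1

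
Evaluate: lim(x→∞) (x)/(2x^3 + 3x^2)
This is an ∞/∞ indeterminate form.

Apply L'Hôpital's rule: differentiate numerator and denominator separately.
  f(x) = x   ⇒   f'(x) = 1
  g(x) = 2·x^3 + 3·x^2   ⇒   g'(x) = 6·x^2 + 6·x
  lim(x→∞) f'(x)/g'(x) = lim(x→∞) (1)/(6·x^2 + 6·x)
  = 0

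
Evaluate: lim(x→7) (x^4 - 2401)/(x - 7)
This is a standard limit.

Factor or rationalize the expression:
  lim(x→7) (x^4 - 2401)/(x - 7) = 1372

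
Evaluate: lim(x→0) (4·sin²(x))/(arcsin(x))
This is a 0/0 indeterminate form.

Apply L'Hôpital's rule: differentiate numerator and denominator separately.
  f(x) = 4·sin(x)^2   ⇒   f'(x) = 8·sin(x)·cos(x)
  g(x) = asin(x)   ⇒   g'(x) = 1/sqrt(1 - x^2)
  lim(x→0) f'(x)/g'(x) = lim(x→0) (8·sin(x)·cos(x))/(1/sqrt(1 - x^2))
  = 0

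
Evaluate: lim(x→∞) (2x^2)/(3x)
This is an ∞/∞ indeterminate form.

Apply L'Hôpital's rule: differentiate numerator and denominator separately.
  f(x) = 2·x^2   ⇒   f'(x) = 4·x
  g(x) = 3·x   ⇒   g'(x) = 3
  lim(x→∞) f'(x)/g'(x) = lim(x→∞) (4·x)/(3)
  = ∞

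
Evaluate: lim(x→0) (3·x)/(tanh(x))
This is a 0/0 indeterminate form.

Apply L'Hôpital's rule: differentiate numerator and denominator separately.
  f(x) = 3·x   ⇒   f'(x) = 3
  g(x) = tanh(x)   ⇒   g'(x) = 1 - tanh(x)^2
  lim(x→0) f'(x)/g'(x) = lim(x→0) (3)/(1 - tanh(x)^2)
  = 3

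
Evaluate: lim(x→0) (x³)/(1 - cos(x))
This is a 0/0 indeterminate form.

Apply L'Hôpital's rule: differentiate numerator and denominator separately.
  f(x) = x^3   ⇒   f'(x) = 3·x^2
  g(x) = 1 - cos(x)   ⇒   g'(x) = sin(x)
  lim(x→0) f'(x)/g'(x) = lim(x→0) (3·x^2)/(sin(x))
  = 0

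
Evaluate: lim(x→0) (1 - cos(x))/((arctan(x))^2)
This is a 0/0 indeterminate form.

Apply L'Hôpital's rule: differentiate numerator and denominator separately.
  f(x) = 1 - cos(x)   ⇒   f'(x) = sin(x)
  g(x) = atan(x)^2   ⇒   g'(x) = 2·atan(x)/(x^2 + 1)
  lim(x→0) f'(x)/g'(x) = lim(x→0) (sin(x))/(2·atan(x)/(x^2 + 1))
  = 1/2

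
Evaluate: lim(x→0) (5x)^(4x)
This is an exponential indeterminate form.

For exponential indeterminate forms, take the natural log:
  Let L = lim(x→0) (5x)^(4x)
  Then ln(L) = lim(x→0) [exponent × ln(base)]
  Evaluate using L'Hôpital or standard limits, then exponentiate.
  L = 1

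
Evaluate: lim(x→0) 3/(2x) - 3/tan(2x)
This is an ∞-∞ indeterminate form.

Combine fractions or rationalize to convert ∞-∞ to 0/0 form:
  lim(x→0) 3/(2x) - 3/tan(2x) = 0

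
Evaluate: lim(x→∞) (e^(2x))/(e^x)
This is an ∞/∞ indeterminate form.

Apply L'Hôpital's rule: differentiate numerator and denominator separately.
  f(x) = e^(2·x)   ⇒   f'(x) = 2·e^(2·x)
  g(x) = e^(x)   ⇒   g'(x) = e^(x)
  lim(x→∞) f'(x)/g'(x) = lim(x→∞) (2·e^(2·x))/(e^(x))
  = ∞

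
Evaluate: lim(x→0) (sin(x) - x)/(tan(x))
This is a 0/0 indeterminate form.

Apply L'Hôpital's rule: differentiate numerator and denominator separately.
  f(x) = -x + sin(x)   ⇒   f'(x) = cos(x) - 1
  g(x) = tan(x)   ⇒   g'(x) = tan(x)^2 + 1
  lim(x→0) f'(x)/g'(x) = lim(x→0) (cos(x) - 1)/(tan(x)^2 + 1)
  = 0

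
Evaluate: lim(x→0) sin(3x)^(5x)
This is an exponential indeterminate form.

For exponential indeterminate forms, take the natural log:
  Let L = lim(x→0) sin(3x)^(5x)
  Then ln(L) = lim(x→0) [exponent × ln(base)]
  Evaluate using L'Hôpital or standard limits, then exponentiate.
  L = 1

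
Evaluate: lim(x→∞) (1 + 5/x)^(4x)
This is an exponential indeterminate form.

For exponential indeterminate forms, take the natural log:
  Let L = lim(x→∞) (1 + 5/x)^(4x)
  Then ln(L) = lim(x→∞) [exponent × ln(base)]
  Evaluate using L'Hôpital or standard limits, then exponentiate.
  L = e^(20)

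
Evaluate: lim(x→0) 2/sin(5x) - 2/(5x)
This is an ∞-∞ indeterminate form.

Combine fractions or rationalize to convert ∞-∞ to 0/0 form:
  lim(x→0) 2/sin(5x) - 2/(5x) = 0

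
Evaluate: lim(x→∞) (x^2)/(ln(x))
This is an ∞/∞ indeterminate form.

Apply L'Hôpital's rule: differentiate numerator and denominator separately.
  f(x) = x^2   ⇒   f'(x) = 2·x
  g(x) = ln(x)   ⇒   g'(x) = 1/x
  lim(x→∞) f'(x)/g'(x) = lim(x→∞) (2·x)/(1/x)
  = ∞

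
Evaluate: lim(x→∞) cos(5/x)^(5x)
This is an exponential indeterminate form.

For exponential indeterminate forms, take the natural log:
  Let L = lim(x→∞) cos(5/x)^(5x)
  Then ln(L) = lim(x→∞) [exponent × ln(base)]
  Evaluate using L'Hôpital or standard limits, then exponentiate.
  L = 1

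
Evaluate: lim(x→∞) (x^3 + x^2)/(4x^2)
This is an ∞/∞ indeterminate form.

Apply L'Hôpital's rule: differentiate numerator and denominator separately.
  f(x) = x^3 + x^2   ⇒   f'(x) = 3·x^2 + 2·x
  g(x) = 4·x^2   ⇒   g'(x) = 8·x
  lim(x→∞) f'(x)/g'(x) = lim(x→∞) (3·x^2 + 2·x)/(8·x)
  = ∞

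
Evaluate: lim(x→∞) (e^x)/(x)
This is an ∞/∞ indeterminate form.

Apply L'Hôpital's rule: differentiate numerator and denominator separately.
  f(x) = e^(x)   ⇒   f'(x) = e^(x)
  g(x) = x   ⇒   g'(x) = 1
  lim(x→∞) f'(x)/g'(x) = lim(x→∞) (e^(x))/(1)
  = ∞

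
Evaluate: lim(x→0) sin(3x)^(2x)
This is an exponential indeterminate form.

For exponential indeterminate forms, take the natural log:
  Let L = lim(x→0) sin(3x)^(2x)
  Then ln(L) = lim(x→0) [exponent × ln(base)]
  Evaluate using L'Hôpital or standard limits, then exponentiate.
  L = 1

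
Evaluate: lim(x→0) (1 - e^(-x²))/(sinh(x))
This is a 0/0 indeterminate form.

Apply L'Hôpital's rule: differentiate numerator and denominator separately.
  f(x) = 1 - e^(-x^2)   ⇒   f'(x) = 2·x·e^(-x^2)
  g(x) = sinh(x)   ⇒   g'(x) = cosh(x)
  lim(x→0) f'(x)/g'(x) = lim(x→0) (2·x·e^(-x^2))/(cosh(x))
  = 0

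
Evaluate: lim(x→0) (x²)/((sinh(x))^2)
This is a 0/0 indeterminate form.

Apply L'Hôpital's rule: differentiate numerator and denominator separately.
  f(x) = x^2   ⇒   f'(x) = 2·x
  g(x) = sinh(x)^2   ⇒   g'(x) = 2·sinh(x)·cosh(x)
  lim(x→0) f'(x)/g'(x) = lim(x→0) (2·x)/(2·sinh(x)·cosh(x))
  = 1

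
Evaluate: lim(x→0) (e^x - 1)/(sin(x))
This is a 0/0 indeterminate form.

Apply L'Hôpital's rule: differentiate numerator and denominator separately.
  f(x) = e^(x) - 1   ⇒   f'(x) = e^(x)
  g(x) = sin(x)   ⇒   g'(x) = cos(x)
  lim(x→0) f'(x)/g'(x) = lim(x→0) (e^(x))/(cos(x))
  = 1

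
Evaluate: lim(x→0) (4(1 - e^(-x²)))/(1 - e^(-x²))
This is a 0/0 indeterminate form.

Apply L'Hôpital's rule: differentiate numerator and denominator separately.
  f(x) = 4 - 4·e^(-x^2)   ⇒   f'(x) = 8·x·e^(-x^2)
  g(x) = 1 - e^(-x^2)   ⇒   g'(x) = 2·x·e^(-x^2)
  lim(x→0) f'(x)/g'(x) = lim(x→0) (8·x·e^(-x^2))/(2·x·e^(-x^2))
  = 4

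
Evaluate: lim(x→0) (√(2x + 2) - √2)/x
This is a standard limit.

Factor or rationalize the expression:
  lim(x→0) (√(2x + 2) - √2)/x = sqrt(2)/2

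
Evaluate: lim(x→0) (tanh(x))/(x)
This is a 0/0 indeterminate form.

Apply L'Hôpital's rule: differentiate numerator and denominator separately.
  f(x) = tanh(x)   ⇒   f'(x) = 1 - tanh(x)^2
  g(x) = x   ⇒   g'(x) = 1
  lim(x→0) f'(x)/g'(x) = lim(x→0) (1 - tanh(x)^2)/(1)
  = 1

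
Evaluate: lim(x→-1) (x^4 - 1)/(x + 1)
This is a standard limit.

Factor or rationalize the expression:
  lim(x→-1) (x^4 - 1)/(x + 1) = -4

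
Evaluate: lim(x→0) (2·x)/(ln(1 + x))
This is a 0/0 indeterminate form.

Apply L'Hôpital's rule: differentiate numerator and denominator separately.
  f(x) = 2·x   ⇒   f'(x) = 2
  g(x) = ln(x + 1)   ⇒   g'(x) = 1/(x + 1)
  lim(x→0) f'(x)/g'(x) = lim(x→0) (2)/(1/(x + 1))
  = 2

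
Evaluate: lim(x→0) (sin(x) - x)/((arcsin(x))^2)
This is a 0/0 indeterminate form.

Apply L'Hôpital's rule: differentiate numerator and denominator separately.
  f(x) = -x + sin(x)   ⇒   f'(x) = cos(x) - 1
  g(x) = asin(x)^2   ⇒   g'(x) = 2·asin(x)/sqrt(1 - x^2)
  lim(x→0) f'(x)/g'(x) = lim(x→0) (cos(x) - 1)/(2·asin(x)/sqrt(1 - x^2))
  = 0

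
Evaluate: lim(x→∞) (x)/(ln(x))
This is an ∞/∞ indeterminate form.

Apply L'Hôpital's rule: differentiate numerator and denominator separately.
  f(x) = x   ⇒   f'(x) = 1
  g(x) = ln(x)   ⇒   g'(x) = 1/x
  lim(x→∞) f'(x)/g'(x) = lim(x→∞) (1)/(1/x)
  = ∞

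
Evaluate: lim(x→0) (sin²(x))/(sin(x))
This is a 0/0 indeterminate form.

Apply L'Hôpital's rule: differentiate numerator and denominator separately.
  f(x) = sin(x)^2   ⇒   f'(x) = 2·sin(x)·cos(x)
  g(x) = sin(x)   ⇒   g'(x) = cos(x)
  lim(x→0) f'(x)/g'(x) = lim(x→0) (2·sin(x)·cos(x))/(cos(x))
  = 0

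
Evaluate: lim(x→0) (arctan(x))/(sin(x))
This is a 0/0 indeterminate form.

Apply L'Hôpital's rule: differentiate numerator and denominator separately.
  f(x) = atan(x)   ⇒   f'(x) = 1/(x^2 + 1)
  g(x) = sin(x)   ⇒   g'(x) = cos(x)
  lim(x→0) f'(x)/g'(x) = lim(x→0) (1/(x^2 + 1))/(cos(x))
  = 1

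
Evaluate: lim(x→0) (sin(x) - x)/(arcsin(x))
This is a 0/0 indeterminate form.

Apply L'Hôpital's rule: differentiate numerator and denominator separately.
  f(x) = -x + sin(x)   ⇒   f'(x) = cos(x) - 1
  g(x) = asin(x)   ⇒   g'(x) = 1/sqrt(1 - x^2)
  lim(x→0) f'(x)/g'(x) = lim(x→0) (cos(x) - 1)/(1/sqrt(1 - x^2))
  = 0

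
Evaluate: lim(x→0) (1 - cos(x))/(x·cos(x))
This is a 0/0 indeterminate form.

Apply L'Hôpital's rule: differentiate numerator and denominator separately.
  f(x) = 1 - cos(x)   ⇒   f'(x) = sin(x)
  g(x) = x·cos(x)   ⇒   g'(x) = -x·sin(x) + cos(x)
  lim(x→0) f'(x)/g'(x) = lim(x→0) (sin(x))/(-x·sin(x) + cos(x))
  = 0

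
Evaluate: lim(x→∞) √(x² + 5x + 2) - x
This is an ∞-∞ indeterminate form.

Combine fractions or rationalize to convert ∞-∞ to 0/0 form:
  lim(x→∞) √(x² + 5x + 2) - x = 5/2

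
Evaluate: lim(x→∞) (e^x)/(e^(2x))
This is an ∞/∞ indeterminate form.

Apply L'Hôpital's rule: differentiate numerator and denominator separately.
  f(x) = e^(x)   ⇒   f'(x) = e^(x)
  g(x) = e^(2·x)   ⇒   g'(x) = 2·e^(2·x)
  lim(x→∞) f'(x)/g'(x) = lim(x→∞) (e^(x))/(2·e^(2·x))
  = 0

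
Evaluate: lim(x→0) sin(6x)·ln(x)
This is a 0·∞ indeterminate form.

Rewrite 0·∞ as a quotient (0/0 or ∞/∞ form), then apply L'Hôpital's rule:
  lim(x→0) sin(6x)·ln(x) = 0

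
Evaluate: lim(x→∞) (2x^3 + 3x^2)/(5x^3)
This is an ∞/∞ indeterminate form.

Apply L'Hôpital's rule: differentiate numerator and denominator separately.
  f(x) = 2·x^3 + 3·x^2   ⇒   f'(x) = 6·x^2 + 6·x
  g(x) = 5·x^3   ⇒   g'(x) = 15·x^2
  lim(x→∞) f'(x)/g'(x) = lim(x→∞) (6·x^2 + 6·x)/(15·x^2)
  = 2/5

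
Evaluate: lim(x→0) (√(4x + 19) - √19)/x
This is a standard limit.

Factor or rationalize the expression:
  lim(x→0) (√(4x + 19) - √19)/x = 2·sqrt(19)/19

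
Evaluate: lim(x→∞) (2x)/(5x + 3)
This is an ∞/∞ indeterminate form.

Apply L'Hôpital's rule: differentiate numerator and denominator separately.
  f(x) = 2·x   ⇒   f'(x) = 2
  g(x) = 5·x + 3   ⇒   g'(x) = 5
  lim(x→∞) f'(x)/g'(x) = lim(x→∞) (2)/(5)
  = 2/5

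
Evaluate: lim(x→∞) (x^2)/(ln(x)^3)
This is an ∞/∞ indeterminate form.

Apply L'Hôpital's rule: differentiate numerator and denominator separately.
  f(x) = x^2   ⇒   f'(x) = 2·x
  g(x) = ln(x)^3   ⇒   g'(x) = 3·ln(x)^2/x
  lim(x→∞) f'(x)/g'(x) = lim(x→∞) (2·x)/(3·ln(x)^2/x)
  = ∞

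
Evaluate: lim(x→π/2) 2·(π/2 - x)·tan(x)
This is a 0·∞ indeterminate form.

Rewrite 0·∞ as a quotient (0/0 or ∞/∞ form), then apply L'Hôpital's rule:
  lim(x→π/2) 2·(π/2 - x)·tan(x) = 2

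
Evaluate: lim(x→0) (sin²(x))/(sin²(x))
This is a 0/0 indeterminate form.

Apply L'Hôpital's rule: differentiate numerator and denominator separately.
  f(x) = sin(x)^2   ⇒   f'(x) = 2·sin(x)·cos(x)
  g(x) = sin(x)^2   ⇒   g'(x) = 2·sin(x)·cos(x)
  lim(x→0) f'(x)/g'(x) = lim(x→0) (2·sin(x)·cos(x))/(2·sin(x)·cos(x))
  = 1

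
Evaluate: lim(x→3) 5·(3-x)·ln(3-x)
This is a 0·∞ indeterminate form.

Rewrite 0·∞ as a quotient (0/0 or ∞/∞ form), then apply L'Hôpital's rule:
  lim(x→3) 5·(3-x)·ln(3-x) = 0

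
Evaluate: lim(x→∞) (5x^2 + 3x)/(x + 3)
This is an ∞/∞ indeterminate form.

Apply L'Hôpital's rule: differentiate numerator and denominator separately.
  f(x) = 5·x^2 + 3·x   ⇒   f'(x) = 10·x + 3
  g(x) = x + 3   ⇒   g'(x) = 1
  lim(x→∞) f'(x)/g'(x) = lim(x→∞) (10·x + 3)/(1)
  = ∞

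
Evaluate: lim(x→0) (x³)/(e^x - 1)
This is a 0/0 indeterminate form.

Apply L'Hôpital's rule: differentiate numerator and denominator separately.
  f(x) = x^3   ⇒   f'(x) = 3·x^2
  g(x) = e^(x) - 1   ⇒   g'(x) = e^(x)
  lim(x→0) f'(x)/g'(x) = lim(x→0) (3·x^2)/(e^(x))
  = 0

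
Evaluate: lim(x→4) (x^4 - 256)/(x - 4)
This is a standard limit.

Factor or rationalize the expression:
  lim(x→4) (x^4 - 256)/(x - 4) = 256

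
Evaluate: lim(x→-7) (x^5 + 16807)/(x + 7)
This is a standard limit.

Factor or rationalize the expression:
  lim(x→-7) (x^5 + 16807)/(x + 7) = 12005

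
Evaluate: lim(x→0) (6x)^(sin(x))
This is an exponential indeterminate form.

For exponential indeterminate forms, take the natural log:
  Let L = lim(x→0) (6x)^(sin(x))
  Then ln(L) = lim(x→0) [exponent × ln(base)]
  Evaluate using L'Hôpital or standard limits, then exponentiate.
  L = 1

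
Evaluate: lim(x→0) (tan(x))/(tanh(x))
This is a 0/0 indeterminate form.

Apply L'Hôpital's rule: differentiate numerator and denominator separately.
  f(x) = tan(x)   ⇒   f'(x) = tan(x)^2 + 1
  g(x) = tanh(x)   ⇒   g'(x) = 1 - tanh(x)^2
  lim(x→0) f'(x)/g'(x) = lim(x→0) (tan(x)^2 + 1)/(1 - tanh(x)^2)
  = 1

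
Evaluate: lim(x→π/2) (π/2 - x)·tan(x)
This is a 0·∞ indeterminate form.

Rewrite 0·∞ as a quotient (0/0 or ∞/∞ form), then apply L'Hôpital's rule:
  lim(x→π/2) (π/2 - x)·tan(x) = 1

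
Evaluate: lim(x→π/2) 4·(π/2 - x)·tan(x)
This is a 0·∞ indeterminate form.

Rewrite 0·∞ as a quotient (0/0 or ∞/∞ form), then apply L'Hôpital's rule:
  lim(x→π/2) 4·(π/2 - x)·tan(x) = 4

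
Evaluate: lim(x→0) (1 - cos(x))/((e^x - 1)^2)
This is a 0/0 indeterminate form.

Apply L'Hôpital's rule: differentiate numerator and denominator separately.
  f(x) = 1 - cos(x)   ⇒   f'(x) = sin(x)
  g(x) = (e^(x) - 1)^2   ⇒   g'(x) = 2·(e^(x) - 1)·e^(x)
  lim(x→0) f'(x)/g'(x) = lim(x→0) (sin(x))/(2·(e^(x) - 1)·e^(x))
  = 1/2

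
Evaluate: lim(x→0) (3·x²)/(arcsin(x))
This is a 0/0 indeterminate form.

Apply L'Hôpital's rule: differentiate numerator and denominator separately.
  f(x) = 3·x^2   ⇒   f'(x) = 6·x
  g(x) = asin(x)   ⇒   g'(x) = 1/sqrt(1 - x^2)
  lim(x→0) f'(x)/g'(x) = lim(x→0) (6·x)/(1/sqrt(1 - x^2))
  = 0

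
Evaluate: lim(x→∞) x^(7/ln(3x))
This is an exponential indeterminate form.

For exponential indeterminate forms, take the natural log:
  Let L = lim(x→∞) x^(7/ln(3x))
  Then ln(L) = lim(x→∞) [exponent × ln(base)]
  Evaluate using L'Hôpital or standard limits, then exponentiate.
  L = e^(7)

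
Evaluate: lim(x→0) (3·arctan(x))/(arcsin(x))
This is a 0/0 indeterminate form.

Apply L'Hôpital's rule: differentiate numerator and denominator separately.
  f(x) = 3·atan(x)   ⇒   f'(x) = 3/(x^2 + 1)
  g(x) = asin(x)   ⇒   g'(x) = 1/sqrt(1 - x^2)
  lim(x→0) f'(x)/g'(x) = lim(x→0) (3/(x^2 + 1))/(1/sqrt(1 - x^2))
  = 3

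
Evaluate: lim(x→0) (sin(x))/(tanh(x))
This is a 0/0 indeterminate form.

Apply L'Hôpital's rule: differentiate numerator and denominator separately.
  f(x) = sin(x)   ⇒   f'(x) = cos(x)
  g(x) = tanh(x)   ⇒   g'(x) = 1 - tanh(x)^2
  lim(x→0) f'(x)/g'(x) = lim(x→0) (cos(x))/(1 - tanh(x)^2)
  = 1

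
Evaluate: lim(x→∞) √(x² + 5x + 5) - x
This is an ∞-∞ indeterminate form.

Combine fractions or rationalize to convert ∞-∞ to 0/0 form:
  lim(x→∞) √(x² + 5x + 5) - x = 5/2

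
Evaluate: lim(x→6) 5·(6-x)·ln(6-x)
This is a 0·∞ indeterminate form.

Rewrite 0·∞ as a quotient (0/0 or ∞/∞ form), then apply L'Hôpital's rule:
  lim(x→6) 5·(6-x)·ln(6-x) = 0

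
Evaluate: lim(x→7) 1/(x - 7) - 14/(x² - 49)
This is an ∞-∞ indeterminate form.

Combine fractions or rationalize to convert ∞-∞ to 0/0 form:
  lim(x→7) 1/(x - 7) - 14/(x² - 49) = 1/14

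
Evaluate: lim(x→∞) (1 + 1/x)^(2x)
This is an exponential indeterminate form.

For exponential indeterminate forms, take the natural log:
  Let L = lim(x→∞) (1 + 1/x)^(2x)
  Then ln(L) = lim(x→∞) [exponent × ln(base)]
  Evaluate using L'Hôpital or standard limits, then exponentiate.
  L = e²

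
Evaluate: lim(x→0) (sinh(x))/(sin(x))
This is a 0/0 indeterminate form.

Apply L'Hôpital's rule: differentiate numerator and denominator separately.
  f(x) = sinh(x)   ⇒   f'(x) = cosh(x)
  g(x) = sin(x)   ⇒   g'(x) = cos(x)
  lim(x→0) f'(x)/g'(x) = lim(x→0) (cosh(x))/(cos(x))
  = 1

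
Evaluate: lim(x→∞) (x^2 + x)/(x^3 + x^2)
This is an ∞/∞ indeterminate form.

Apply L'Hôpital's rule: differentiate numerator and denominator separately.
  f(x) = x^2 + x   ⇒   f'(x) = 2·x + 1
  g(x) = x^3 + x^2   ⇒   g'(x) = 3·x^2 + 2·x
  lim(x→∞) f'(x)/g'(x) = lim(x→∞) (2·x + 1)/(3·x^2 + 2·x)
  = 0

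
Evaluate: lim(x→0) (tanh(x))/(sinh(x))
This is a 0/0 indeterminate form.

Apply L'Hôpital's rule: differentiate numerator and denominator separately.
  f(x) = tanh(x)   ⇒   f'(x) = 1 - tanh(x)^2
  g(x) = sinh(x)   ⇒   g'(x) = cosh(x)
  lim(x→0) f'(x)/g'(x) = lim(x→0) (1 - tanh(x)^2)/(cosh(x))
  = 1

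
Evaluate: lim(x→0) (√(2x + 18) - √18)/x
This is a standard limit.

Factor or rationalize the expression:
  lim(x→0) (√(2x + 18) - √18)/x = sqrt(2)/6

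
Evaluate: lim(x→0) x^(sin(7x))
This is an exponential indeterminate form.

For exponential indeterminate forms, take the natural log:
  Let L = lim(x→0) x^(sin(7x))
  Then ln(L) = lim(x→0) [exponent × ln(base)]
  Evaluate using L'Hôpital or standard limits, then exponentiate.
  L = 1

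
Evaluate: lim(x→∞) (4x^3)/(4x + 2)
This is an ∞/∞ indeterminate form.

Apply L'Hôpital's rule: differentiate numerator and denominator separately.
  f(x) = 4·x^3   ⇒   f'(x) = 12·x^2
  g(x) = 4·x + 2   ⇒   g'(x) = 4
  lim(x→∞) f'(x)/g'(x) = lim(x→∞) (12·x^2)/(4)
  = ∞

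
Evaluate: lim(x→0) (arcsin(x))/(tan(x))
This is a 0/0 indeterminate form.

Apply L'Hôpital's rule: differentiate numerator and denominator separately.
  f(x) = asin(x)   ⇒   f'(x) = 1/sqrt(1 - x^2)
  g(x) = tan(x)   ⇒   g'(x) = tan(x)^2 + 1
  lim(x→0) f'(x)/g'(x) = lim(x→0) (1/sqrt(1 - x^2))/(tan(x)^2 + 1)
  = 1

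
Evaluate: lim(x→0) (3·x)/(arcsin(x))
This is a 0/0 indeterminate form.

Apply L'Hôpital's rule: differentiate numerator and denominator separately.
  f(x) = 3·x   ⇒   f'(x) = 3
  g(x) = asin(x)   ⇒   g'(x) = 1/sqrt(1 - x^2)
  lim(x→0) f'(x)/g'(x) = lim(x→0) (3)/(1/sqrt(1 - x^2))
  = 3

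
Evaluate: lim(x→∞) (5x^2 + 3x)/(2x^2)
This is an ∞/∞ indeterminate form.

Apply L'Hôpital's rule: differentiate numerator and denominator separately.
  f(x) = 5·x^2 + 3·x   ⇒   f'(x) = 10·x + 3
  g(x) = 2·x^2   ⇒   g'(x) = 4·x
  lim(x→∞) f'(x)/g'(x) = lim(x→∞) (10·x + 3)/(4·x)
  = 5/2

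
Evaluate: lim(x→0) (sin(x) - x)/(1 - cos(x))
This is a 0/0 indeterminate form.

Apply L'Hôpital's rule: differentiate numerator and denominator separately.
  f(x) = -x + sin(x)   ⇒   f'(x) = cos(x) - 1
  g(x) = 1 - cos(x)   ⇒   g'(x) = sin(x)
  lim(x→0) f'(x)/g'(x) = lim(x→0) (cos(x) - 1)/(sin(x))
  = 0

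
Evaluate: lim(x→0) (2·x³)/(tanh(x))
This is a 0/0 indeterminate form.

Apply L'Hôpital's rule: differentiate numerator and denominator separately.
  f(x) = 2·x^3   ⇒   f'(x) = 6·x^2
  g(x) = tanh(x)   ⇒   g'(x) = 1 - tanh(x)^2
  lim(x→0) f'(x)/g'(x) = lim(x→0) (6·x^2)/(1 - tanh(x)^2)
  = 0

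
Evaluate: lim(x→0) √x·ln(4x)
This is a 0·∞ indeterminate form.

Rewrite 0·∞ as a quotient (0/0 or ∞/∞ form), then apply L'Hôpital's rule:
  lim(x→0) √x·ln(4x) = 0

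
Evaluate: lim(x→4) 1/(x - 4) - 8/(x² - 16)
This is an ∞-∞ indeterminate form.

Combine fractions or rationalize to convert ∞-∞ to 0/0 form:
  lim(x→4) 1/(x - 4) - 8/(x² - 16) = 1/8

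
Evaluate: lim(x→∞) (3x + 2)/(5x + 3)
This is an ∞/∞ indeterminate form.

Apply L'Hôpital's rule: differentiate numerator and denominator separately.
  f(x) = 3·x + 2   ⇒   f'(x) = 3
  g(x) = 5·x + 3   ⇒   g'(x) = 5
  lim(x→∞) f'(x)/g'(x) = lim(x→∞) (3)/(5)
  = 3/5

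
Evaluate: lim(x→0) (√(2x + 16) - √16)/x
This is a standard limit.

Factor or rationalize the expression:
  lim(x→0) (√(2x + 16) - √16)/x = 1/4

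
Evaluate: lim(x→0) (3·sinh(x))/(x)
This is a 0/0 indeterminate form.

Apply L'Hôpital's rule: differentiate numerator and denominator separately.
  f(x) = 3·sinh(x)   ⇒   f'(x) = 3·cosh(x)
  g(x) = x   ⇒   g'(x) = 1
  lim(x→0) f'(x)/g'(x) = lim(x→0) (3·cosh(x))/(1)
  = 3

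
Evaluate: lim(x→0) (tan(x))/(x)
This is a 0/0 indeterminate form.

Apply L'Hôpital's rule: differentiate numerator and denominator separately.
  f(x) = tan(x)   ⇒   f'(x) = tan(x)^2 + 1
  g(x) = x   ⇒   g'(x) = 1
  lim(x→0) f'(x)/g'(x) = lim(x→0) (tan(x)^2 + 1)/(1)
  = 1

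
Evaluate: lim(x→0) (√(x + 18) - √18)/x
This is a standard limit.

Factor or rationalize the expression:
  lim(x→0) (√(x + 18) - √18)/x = sqrt(2)/12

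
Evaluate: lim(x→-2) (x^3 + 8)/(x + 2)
This is a standard limit.

Factor or rationalize the expression:
  lim(x→-2) (x^3 + 8)/(x + 2) = 12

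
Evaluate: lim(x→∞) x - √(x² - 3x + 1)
This is an ∞-∞ indeterminate form.

Combine fractions or rationalize to convert ∞-∞ to 0/0 form:
  lim(x→∞) x - √(x² - 3x + 1) = 3/2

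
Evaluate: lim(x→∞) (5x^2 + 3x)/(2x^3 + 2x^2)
This is an ∞/∞ indeterminate form.

Apply L'Hôpital's rule: differentiate numerator and denominator separately.
  f(x) = 5·x^2 + 3·x   ⇒   f'(x) = 10·x + 3
  g(x) = 2·x^3 + 2·x^2   ⇒   g'(x) = 6·x^2 + 4·x
  lim(x→∞) f'(x)/g'(x) = lim(x→∞) (10·x + 3)/(6·x^2 + 4·x)
  = 0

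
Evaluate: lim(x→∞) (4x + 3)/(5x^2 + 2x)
This is an ∞/∞ indeterminate form.

Apply L'Hôpital's rule: differentiate numerator and denominator separately.
  f(x) = 4·x + 3   ⇒   f'(x) = 4
  g(x) = 5·x^2 + 2·x   ⇒   g'(x) = 10·x + 2
  lim(x→∞) f'(x)/g'(x) = lim(x→∞) (4)/(10·x + 2)
  = 0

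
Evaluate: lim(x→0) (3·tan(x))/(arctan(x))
This is a 0/0 indeterminate form.

Apply L'Hôpital's rule: differentiate numerator and denominator separately.
  f(x) = 3·tan(x)   ⇒   f'(x) = 3·tan(x)^2 + 3
  g(x) = atan(x)   ⇒   g'(x) = 1/(x^2 + 1)
  lim(x→0) f'(x)/g'(x) = lim(x→0) (3·tan(x)^2 + 3)/(1/(x^2 + 1))
  = 3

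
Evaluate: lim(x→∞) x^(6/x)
This is an exponential indeterminate form.

For exponential indeterminate forms, take the natural log:
  Let L = lim(x→∞) x^(6/x)
  Then ln(L) = lim(x→∞) [exponent × ln(base)]
  Evaluate using L'Hôpital or standard limits, then exponentiate.
  L = 1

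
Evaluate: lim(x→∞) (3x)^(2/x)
This is an exponential indeterminate form.

For exponential indeterminate forms, take the natural log:
  Let L = lim(x→∞) (3x)^(2/x)
  Then ln(L) = lim(x→∞) [exponent × ln(base)]
  Evaluate using L'Hôpital or standard limits, then exponentiate.
  L = 1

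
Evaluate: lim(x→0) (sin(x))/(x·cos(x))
This is a 0/0 indeterminate form.

Apply L'Hôpital's rule: differentiate numerator and denominator separately.
  f(x) = sin(x)   ⇒   f'(x) = cos(x)
  g(x) = x·cos(x)   ⇒   g'(x) = -x·sin(x) + cos(x)
  lim(x→0) f'(x)/g'(x) = lim(x→0) (cos(x))/(-x·sin(x) + cos(x))
  = 1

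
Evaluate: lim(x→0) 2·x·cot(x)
This is a 0·∞ indeterminate form.

Rewrite 0·∞ as a quotient (0/0 or ∞/∞ form), then apply L'Hôpital's rule:
  lim(x→0) 2·x·cot(x) = 2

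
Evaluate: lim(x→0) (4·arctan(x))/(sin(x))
This is a 0/0 indeterminate form.

Apply L'Hôpital's rule: differentiate numerator and denominator separately.
  f(x) = 4·atan(x)   ⇒   f'(x) = 4/(x^2 + 1)
  g(x) = sin(x)   ⇒   g'(x) = cos(x)
  lim(x→0) f'(x)/g'(x) = lim(x→0) (4/(x^2 + 1))/(cos(x))
  = 4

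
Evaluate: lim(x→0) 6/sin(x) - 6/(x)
This is an ∞-∞ indeterminate form.

Combine fractions or rationalize to convert ∞-∞ to 0/0 form:
  lim(x→0) 6/sin(x) - 6/(x) = 0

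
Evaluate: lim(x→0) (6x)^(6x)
This is an exponential indeterminate form.

For exponential indeterminate forms, take the natural log:
  Let L = lim(x→0) (6x)^(6x)
  Then ln(L) = lim(x→0) [exponent × ln(base)]
  Evaluate using L'Hôpital or standard limits, then exponentiate.
  L = 1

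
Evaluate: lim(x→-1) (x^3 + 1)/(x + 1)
This is a standard limit.

Factor or rationalize the expression:
  lim(x→-1) (x^3 + 1)/(x + 1) = 3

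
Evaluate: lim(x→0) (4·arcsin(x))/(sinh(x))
This is a 0/0 indeterminate form.

Apply L'Hôpital's rule: differentiate numerator and denominator separately.
  f(x) = 4·asin(x)   ⇒   f'(x) = 4/sqrt(1 - x^2)
  g(x) = sinh(x)   ⇒   g'(x) = cosh(x)
  lim(x→0) f'(x)/g'(x) = lim(x→0) (4/sqrt(1 - x^2))/(cosh(x))
  = 4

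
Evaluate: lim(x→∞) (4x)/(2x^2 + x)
This is an ∞/∞ indeterminate form.

Apply L'Hôpital's rule: differentiate numerator and denominator separately.
  f(x) = 4·x   ⇒   f'(x) = 4
  g(x) = 2·x^2 + x   ⇒   g'(x) = 4·x + 1
  lim(x→∞) f'(x)/g'(x) = lim(x→∞) (4)/(4·x + 1)
  = 0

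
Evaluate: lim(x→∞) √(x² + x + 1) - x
This is an ∞-∞ indeterminate form.

Combine fractions or rationalize to convert ∞-∞ to 0/0 form:
  lim(x→∞) √(x² + x + 1) - x = 1/2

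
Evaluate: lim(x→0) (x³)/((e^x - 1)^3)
This is a 0/0 indeterminate form.

Apply L'Hôpital's rule: differentiate numerator and denominator separately.
  f(x) = x^3   ⇒   f'(x) = 3·x^2
  g(x) = (e^(x) - 1)^3   ⇒   g'(x) = 3·(e^(x) - 1)^2·e^(x)
  lim(x→0) f'(x)/g'(x) = lim(x→0) (3·x^2)/(3·(e^(x) - 1)^2·e^(x))
  = 1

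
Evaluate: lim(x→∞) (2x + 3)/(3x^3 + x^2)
This is an ∞/∞ indeterminate form.

Apply L'Hôpital's rule: differentiate numerator and denominator separately.
  f(x) = 2·x + 3   ⇒   f'(x) = 2
  g(x) = 3·x^3 + x^2   ⇒   g'(x) = 9·x^2 + 2·x
  lim(x→∞) f'(x)/g'(x) = lim(x→∞) (2)/(9·x^2 + 2·x)
  = 0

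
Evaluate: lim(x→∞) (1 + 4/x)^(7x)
This is an exponential indeterminate form.

For exponential indeterminate forms, take the natural log:
  Let L = lim(x→∞) (1 + 4/x)^(7x)
  Then ln(L) = lim(x→∞) [exponent × ln(base)]
  Evaluate using L'Hôpital or standard limits, then exponentiate.
  L = e^(28)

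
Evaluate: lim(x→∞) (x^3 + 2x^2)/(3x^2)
This is an ∞/∞ indeterminate form.

Apply L'Hôpital's rule: differentiate numerator and denominator separately.
  f(x) = x^3 + 2·x^2   ⇒   f'(x) = 3·x^2 + 4·x
  g(x) = 3·x^2   ⇒   g'(x) = 6·x
  lim(x→∞) f'(x)/g'(x) = lim(x→∞) (3·x^2 + 4·x)/(6·x)
  = ∞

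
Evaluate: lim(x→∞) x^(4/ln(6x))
This is an exponential indeterminate form.

For exponential indeterminate forms, take the natural log:
  Let L = lim(x→∞) x^(4/ln(6x))
  Then ln(L) = lim(x→∞) [exponent × ln(base)]
  Evaluate using L'Hôpital or standard limits, then exponentiate.
  L = e^(4)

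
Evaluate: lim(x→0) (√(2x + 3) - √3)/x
This is a standard limit.

Factor or rationalize the expression:
  lim(x→0) (√(2x + 3) - √3)/x = sqrt(3)/3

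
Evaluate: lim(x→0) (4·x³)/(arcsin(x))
This is a 0/0 indeterminate form.

Apply L'Hôpital's rule: differentiate numerator and denominator separately.
  f(x) = 4·x^3   ⇒   f'(x) = 12·x^2
  g(x) = asin(x)   ⇒   g'(x) = 1/sqrt(1 - x^2)
  lim(x→0) f'(x)/g'(x) = lim(x→0) (12·x^2)/(1/sqrt(1 - x^2))
  = 0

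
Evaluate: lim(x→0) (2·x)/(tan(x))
This is a 0/0 indeterminate form.

Apply L'Hôpital's rule: differentiate numerator and denominator separately.
  f(x) = 2·x   ⇒   f'(x) = 2
  g(x) = tan(x)   ⇒   g'(x) = tan(x)^2 + 1
  lim(x→0) f'(x)/g'(x) = lim(x→0) (2)/(tan(x)^2 + 1)
  = 2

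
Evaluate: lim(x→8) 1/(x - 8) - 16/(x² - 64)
This is an ∞-∞ indeterminate form.

Combine fractions or rationalize to convert ∞-∞ to 0/0 form:
  lim(x→8) 1/(x - 8) - 16/(x² - 64) = 1/16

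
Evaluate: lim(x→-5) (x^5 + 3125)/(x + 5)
This is a standard limit.

Factor or rationalize the expression:
  lim(x→-5) (x^5 + 3125)/(x + 5) = 3125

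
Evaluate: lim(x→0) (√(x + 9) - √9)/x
This is a standard limit.

Factor or rationalize the expression:
  lim(x→0) (√(x + 9) - √9)/x = 1/6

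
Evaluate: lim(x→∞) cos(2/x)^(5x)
This is an exponential indeterminate form.

For exponential indeterminate forms, take the natural log:
  Let L = lim(x→∞) cos(2/x)^(5x)
  Then ln(L) = lim(x→∞) [exponent × ln(base)]
  Evaluate using L'Hôpital or standard limits, then exponentiate.
  L = 1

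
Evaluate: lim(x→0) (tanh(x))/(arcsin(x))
This is a 0/0 indeterminate form.

Apply L'Hôpital's rule: differentiate numerator and denominator separately.
  f(x) = tanh(x)   ⇒   f'(x) = 1 - tanh(x)^2
  g(x) = asin(x)   ⇒   g'(x) = 1/sqrt(1 - x^2)
  lim(x→0) f'(x)/g'(x) = lim(x→0) (1 - tanh(x)^2)/(1/sqrt(1 - x^2))
  = 1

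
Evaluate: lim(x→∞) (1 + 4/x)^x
This is an exponential indeterminate form.

For exponential indeterminate forms, take the natural log:
  Let L = lim(x→∞) (1 + 4/x)^x
  Then ln(L) = lim(x→∞) [exponent × ln(base)]
  Evaluate using L'Hôpital or standard limits, then exponentiate.
  L = e^(4)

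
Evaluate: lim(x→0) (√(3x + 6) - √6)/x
This is a standard limit.

Factor or rationalize the expression:
  lim(x→0) (√(3x + 6) - √6)/x = sqrt(6)/4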